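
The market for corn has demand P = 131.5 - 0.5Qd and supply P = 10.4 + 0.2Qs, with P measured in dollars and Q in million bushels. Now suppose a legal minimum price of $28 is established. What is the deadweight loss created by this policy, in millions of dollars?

0

Rearranging demand gives Qd = 263 - 2P; rearranging supply gives Qs = 5P - 52. Setting quantity demanded equal to quantity supplied, 263 - 2P = 5P - 52, gives P* = 45 and Q* = 173.
The floor of 28 is below the equilibrium price 45, so it is not binding; the market clears at P* = 45, Q* = 173.
Since the control does not bind, no trades are prevented and deadweight loss is zero.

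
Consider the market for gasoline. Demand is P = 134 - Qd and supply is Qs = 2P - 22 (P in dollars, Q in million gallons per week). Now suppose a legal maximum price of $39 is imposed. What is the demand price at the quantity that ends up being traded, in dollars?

78

Rearranging demand gives Qd = 134 - P. Without the control the market clears where 134 - P = 2P - 22, i.e. P* = 52 and Q* = 82.
Because the ceiling (39) lies below the market-clearing price, it is binding.
At P = 39: Qd = 134 - 39 = 95 and Qs = 2·39 - 22 = 56.
Only 56 units reach the market. On the demand curve, the marginal buyer's willingness to pay at Q = 56 is (134 - 56) = 78.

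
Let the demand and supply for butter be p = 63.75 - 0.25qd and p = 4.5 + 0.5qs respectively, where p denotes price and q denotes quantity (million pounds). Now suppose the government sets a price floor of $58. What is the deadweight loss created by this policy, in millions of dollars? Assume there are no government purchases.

Rearranging demand gives qd = 255 - 4p; rearranging supply gives qs = 2p - 9. Without the control the market clears where 255 - 4p = 2p - 9, i.e. p* = 44 and q* = 79.
Since 58 > 44, the floor is binding.
At p = 58: qd = 255 - 4·58 = 23 and qs = 2·58 - 9 = 107.
Quantity traded falls to 23. At q = 23 the demand price is (255 - 23)/4 = 58 and the supply price is (9 + 23)/2 = 16.
Deadweight loss = ½ · (58 - 16) · (79 - 23) = ½ · 42 · 56 = 1176.

1176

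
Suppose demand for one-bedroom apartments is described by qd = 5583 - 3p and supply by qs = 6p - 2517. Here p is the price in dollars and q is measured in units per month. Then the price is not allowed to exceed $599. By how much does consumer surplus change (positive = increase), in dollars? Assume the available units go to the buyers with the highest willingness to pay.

-219429

Without the control the market clears where 5583 - 3p = 6p - 2517, i.e. p* = 900 and q* = 2883.
The ceiling of 599 is below the equilibrium price 900, so it binds.
At p = 599: qd = 5583 - 3·599 = 3786 and qs = 6·599 - 2517 = 1077.
Consumer surplus without the control is ½ · (1861 - 900) · 2883 = 1385281.5.
With the ceiling, 1077 units are sold at 599 (assume they go to the highest-value buyers). The demand price at q = 1077 is 1502, so CS = ½ · [(1861 - 599) + (1502 - 599)] · 1077 = 1165852.5.
Change in consumer surplus = 1165852.5 - 1385281.5 = -219429.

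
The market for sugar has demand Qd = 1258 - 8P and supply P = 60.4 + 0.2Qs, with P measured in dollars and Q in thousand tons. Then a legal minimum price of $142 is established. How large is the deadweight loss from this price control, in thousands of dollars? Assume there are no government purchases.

5033.6

Rearranging supply gives Qs = 5P - 302. Setting quantity demanded equal to quantity supplied, 1258 - 8P = 5P - 302, gives P* = 120 and Q* = 298.
Since 142 > 120, the floor is binding.
At P = 142: Qd = 1258 - 8·142 = 122 and Qs = 5·142 - 302 = 408.
Quantity traded falls to 122. At Q = 122 the demand price is (1258 - 122)/8 = 142 and the supply price is (302 + 122)/5 = 84.8.
Deadweight loss = ½ · (142 - 84.8) · (298 - 122) = ½ · 57.2 · 176 = 5033.6.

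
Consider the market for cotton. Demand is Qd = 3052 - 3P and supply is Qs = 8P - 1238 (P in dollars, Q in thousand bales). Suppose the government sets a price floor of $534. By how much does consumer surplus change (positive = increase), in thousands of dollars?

-239904

Equilibrium: 3052 - 3P = 8P - 1238, so 4290 = 11P and P* = 390, Q* = 1882.
Since 534 > 390, the floor is binding.
At P = 534: Qd = 3052 - 3·534 = 1450 and Qs = 8·534 - 1238 = 3034.
Consumer surplus without the control is ½ · (3052/3 - 390) · 1882 = 1770962/3.
With the floor, consumers buy 1450 units at 534, so CS = ½ · (3052/3 - 534) · 1450 = 1051250/3.
Change in consumer surplus = 1051250/3 - 1770962/3 = -239904.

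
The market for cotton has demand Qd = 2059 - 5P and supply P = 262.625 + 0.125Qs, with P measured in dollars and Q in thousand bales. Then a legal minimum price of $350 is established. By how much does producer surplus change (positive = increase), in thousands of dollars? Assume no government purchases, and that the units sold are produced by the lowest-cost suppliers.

7863.75

Rearranging supply gives Qs = 8P - 2101. In a free market, 2059 - 5P = 8P - 2101 gives the equilibrium P* = 320, Q* = 459.
Since 350 > 320, the floor is binding.
At P = 350: Qd = 2059 - 5·350 = 309 and Qs = 8·350 - 2101 = 699.
Producer surplus without the control is ½ · (320 - 262.625) · 459 = 13167.5625.
With the floor, 309 units are sold at 350. The supply price at Q = 309 is 301.25, so PS = ½ · [(350 - 262.625) + (350 - 301.25)] · 309 = 21031.3125.
Change in producer surplus = 21031.3125 - 13167.5625 = 7863.75.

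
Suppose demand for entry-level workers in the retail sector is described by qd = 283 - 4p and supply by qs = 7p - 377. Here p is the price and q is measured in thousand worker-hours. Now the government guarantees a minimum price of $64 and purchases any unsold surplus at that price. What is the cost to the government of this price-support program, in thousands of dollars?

2816

Equilibrium: 283 - 4p = 7p - 377, so 660 = 11p and p* = 60, q* = 43.
Since 64 > 60, the floor is binding.
At p = 64: qd = 283 - 4·64 = 27 and qs = 7·64 - 377 = 71.
Surplus = qs - qd = 44.
Government expenditure = surplus × support price = 44 × 64 = 2816.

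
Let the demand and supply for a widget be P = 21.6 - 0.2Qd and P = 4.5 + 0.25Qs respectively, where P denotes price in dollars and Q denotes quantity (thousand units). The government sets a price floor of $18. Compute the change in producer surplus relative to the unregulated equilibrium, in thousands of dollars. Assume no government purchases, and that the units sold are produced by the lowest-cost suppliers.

Rearranging demand gives Qd = 108 - 5P; rearranging supply gives Qs = 4P - 18. Without the control the market clears where 108 - 5P = 4P - 18, i.e. P* = 14 and Q* = 38.
Since 18 > 14, the floor is binding.
At P = 18: Qd = 108 - 5·18 = 18 and Qs = 4·18 - 18 = 54.
Producer surplus without the control is ½ · (14 - 4.5) · 38 = 180.5.
With the floor, 18 units are sold at 18. The supply price at Q = 18 is 9, so PS = ½ · [(18 - 4.5) + (18 - 9)] · 18 = 202.5.
Change in producer surplus = 202.5 - 180.5 = 22.

22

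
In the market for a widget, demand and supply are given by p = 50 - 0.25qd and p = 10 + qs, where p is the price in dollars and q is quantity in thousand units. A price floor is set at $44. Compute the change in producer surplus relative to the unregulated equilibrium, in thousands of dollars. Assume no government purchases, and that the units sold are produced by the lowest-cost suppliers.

16

Rearranging demand gives qd = 200 - 4p; rearranging supply gives qs = p - 10. In a free market, 200 - 4p = p - 10 gives the equilibrium p* = 42, q* = 32.
Since 44 > 42, the floor is binding.
At p = 44: qd = 200 - 4·44 = 24 and qs = 44 - 10 = 34.
Producer surplus without the control is ½ · (42 - 10) · 32 = 512.
With the floor, 24 units are sold at 44. The supply price at q = 24 is 34, so PS = ½ · [(44 - 10) + (44 - 34)] · 24 = 528.
Change in producer surplus = 528 - 512 = 16.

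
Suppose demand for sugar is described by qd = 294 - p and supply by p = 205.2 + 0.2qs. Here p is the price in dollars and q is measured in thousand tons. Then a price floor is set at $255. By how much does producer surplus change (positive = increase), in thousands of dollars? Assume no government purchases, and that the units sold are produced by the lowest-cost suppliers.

1242.5

Rearranging supply gives qs = 5p - 1026. Without the control the market clears where 294 - p = 5p - 1026, i.e. p* = 220 and q* = 74.
The floor of 255 is above the equilibrium price 220, so it binds.
At p = 255: qd = 294 - 255 = 39 and qs = 5·255 - 1026 = 249.
Producer surplus without the control is ½ · (220 - 205.2) · 74 = 547.6.
With the floor, 39 units are sold at 255. The supply price at q = 39 is 213, so PS = ½ · [(255 - 205.2) + (255 - 213)] · 39 = 1790.1.
Change in producer surplus = 1790.1 - 547.6 = 1242.5.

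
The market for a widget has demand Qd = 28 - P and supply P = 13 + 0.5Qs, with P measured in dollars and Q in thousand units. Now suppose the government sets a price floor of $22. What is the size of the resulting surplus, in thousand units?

12

Rearranging supply gives Qs = 2P - 26. Setting quantity demanded equal to quantity supplied, 28 - P = 2P - 26, gives P* = 18 and Q* = 10.
Since 22 > 18, the floor is binding.
At P = 22: Qd = 28 - 22 = 6 and Qs = 2·22 - 26 = 18.
Surplus = Qs - Qd = 18 - 6 = 12.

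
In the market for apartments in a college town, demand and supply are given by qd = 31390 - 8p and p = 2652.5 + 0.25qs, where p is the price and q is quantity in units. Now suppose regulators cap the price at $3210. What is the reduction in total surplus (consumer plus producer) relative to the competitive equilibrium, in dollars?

252300

Rearranging supply gives qs = 4p - 10610. Without the control the market clears where 31390 - 8p = 4p - 10610, i.e. p* = 3500 and q* = 3390.
The ceiling of 3210 is below the equilibrium price 3500, so it binds.
At p = 3210: qd = 31390 - 8·3210 = 5710 and qs = 4·3210 - 10610 = 2230.
Quantity traded falls to 2230. At q = 2230 the demand price is (31390 - 2230)/8 = 3645 and the supply price is (10610 + 2230)/4 = 3210.
Deadweight loss = ½ · (3645 - 3210) · (3390 - 2230) = ½ · 435 · 1160 = 252300.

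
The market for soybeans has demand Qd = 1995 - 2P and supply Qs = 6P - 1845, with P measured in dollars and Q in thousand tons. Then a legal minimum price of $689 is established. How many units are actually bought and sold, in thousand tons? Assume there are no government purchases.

617

In a free market, 1995 - 2P = 6P - 1845 gives the equilibrium P* = 480, Q* = 1035.
Since 689 > 480, the floor is binding.
At P = 689: Qd = 1995 - 2·689 = 617 and Qs = 6·689 - 1845 = 2289.
The quantity actually transacted is the short side, demand: 617.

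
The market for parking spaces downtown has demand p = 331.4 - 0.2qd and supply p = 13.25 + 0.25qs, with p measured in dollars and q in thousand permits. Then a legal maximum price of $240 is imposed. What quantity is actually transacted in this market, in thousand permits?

707

Rearranging demand gives qd = 1657 - 5p; rearranging supply gives qs = 4p - 53. Setting quantity demanded equal to quantity supplied, 1657 - 5p = 4p - 53, gives p* = 190 and q* = 707.
The ceiling of 240 is above the equilibrium price 190, so it is not binding; the market clears at p* = 190, q* = 707.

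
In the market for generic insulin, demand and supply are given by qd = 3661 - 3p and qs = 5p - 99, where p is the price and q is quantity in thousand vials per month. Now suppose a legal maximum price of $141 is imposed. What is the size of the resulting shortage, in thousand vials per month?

2632

Setting quantity demanded equal to quantity supplied, 3661 - 3p = 5p - 99, gives p* = 470 and q* = 2251.
Since 141 < 470, the ceiling is binding.
At p = 141: qd = 3661 - 3·141 = 3238 and qs = 5·141 - 99 = 606.
Shortage = qd - qs = 3238 - 606 = 2632.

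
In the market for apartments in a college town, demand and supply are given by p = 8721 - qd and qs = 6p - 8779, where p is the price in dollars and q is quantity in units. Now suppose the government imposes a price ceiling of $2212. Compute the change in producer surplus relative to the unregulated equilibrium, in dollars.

-1542816

Rearranging demand gives qd = 8721 - p. Without the control the market clears where 8721 - p = 6p - 8779, i.e. p* = 2500 and q* = 6221.
The ceiling of 2212 is below the equilibrium price 2500, so it binds.
At p = 2212: qd = 8721 - 2212 = 6509 and qs = 6·2212 - 8779 = 4493.
Producer surplus without the control is ½ · (2500 - 8779/6) · 6221 = 38700841/12.
With the ceiling, producers sell 4493 units at 2212, so PS = ½ · (2212 - 8779/6) · 4493 = 20187049/12.
Change in producer surplus = 20187049/12 - 38700841/12 = -1542816.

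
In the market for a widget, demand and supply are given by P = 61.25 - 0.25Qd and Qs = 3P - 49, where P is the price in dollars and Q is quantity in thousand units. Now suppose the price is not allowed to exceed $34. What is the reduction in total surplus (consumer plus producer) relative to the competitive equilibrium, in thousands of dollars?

168

Rearranging demand gives Qd = 245 - 4P. Without the control the market clears where 245 - 4P = 3P - 49, i.e. P* = 42 and Q* = 77.
The ceiling of 34 is below the equilibrium price 42, so it binds.
At P = 34: Qd = 245 - 4·34 = 109 and Qs = 3·34 - 49 = 53.
Quantity traded falls to 53. At Q = 53 the demand price is (245 - 53)/4 = 48 and the supply price is (49 + 53)/3 = 34.
Deadweight loss = ½ · (48 - 34) · (77 - 53) = ½ · 14 · 24 = 168.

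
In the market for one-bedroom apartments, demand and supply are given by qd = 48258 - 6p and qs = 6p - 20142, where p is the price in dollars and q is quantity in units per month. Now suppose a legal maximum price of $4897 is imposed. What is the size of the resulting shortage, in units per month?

In a free market, 48258 - 6p = 6p - 20142 gives the equilibrium p* = 5700, q* = 14058.
Since 4897 < 5700, the ceiling is binding.
At p = 4897: qd = 48258 - 6·4897 = 18876 and qs = 6·4897 - 20142 = 9240.
Shortage = qd - qs = 18876 - 9240 = 9636.

9636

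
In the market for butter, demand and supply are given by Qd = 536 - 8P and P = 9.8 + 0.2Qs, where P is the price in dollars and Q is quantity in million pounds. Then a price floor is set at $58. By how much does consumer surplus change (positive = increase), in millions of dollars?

Rearranging supply gives Qs = 5P - 49. Equilibrium: 536 - 8P = 5P - 49, so 585 = 13P and P* = 45, Q* = 176.
The floor of 58 is above the equilibrium price 45, so it binds.
At P = 58: Qd = 536 - 8·58 = 72 and Qs = 5·58 - 49 = 241.
Consumer surplus without the control is ½ · (67 - 45) · 176 = 1936.
With the floor, consumers buy 72 units at 58, so CS = ½ · (67 - 58) · 72 = 324.
Change in consumer surplus = 324 - 1936 = -1612.

-1612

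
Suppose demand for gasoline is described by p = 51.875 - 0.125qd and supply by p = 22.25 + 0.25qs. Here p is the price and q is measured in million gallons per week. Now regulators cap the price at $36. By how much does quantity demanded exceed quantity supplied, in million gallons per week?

72

Rearranging demand gives qd = 415 - 8p; rearranging supply gives qs = 4p - 89. In a free market, 415 - 8p = 4p - 89 gives the equilibrium p* = 42, q* = 79.
Since 36 < 42, the ceiling is binding.
At p = 36: qd = 415 - 8·36 = 127 and qs = 4·36 - 89 = 55.
Shortage = qd - qs = 127 - 55 = 72.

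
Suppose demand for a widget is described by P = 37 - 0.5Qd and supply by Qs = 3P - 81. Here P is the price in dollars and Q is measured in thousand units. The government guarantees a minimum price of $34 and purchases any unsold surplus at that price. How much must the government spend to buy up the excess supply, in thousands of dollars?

510

Rearranging demand gives Qd = 74 - 2P. In a free market, 74 - 2P = 3P - 81 gives the equilibrium P* = 31, Q* = 12.
The floor of 34 is above the equilibrium price 31, so it binds.
At P = 34: Qd = 74 - 2·34 = 6 and Qs = 3·34 - 81 = 21.
Surplus = Qs - Qd = 15.
Government expenditure = surplus × support price = 15 × 34 = 510.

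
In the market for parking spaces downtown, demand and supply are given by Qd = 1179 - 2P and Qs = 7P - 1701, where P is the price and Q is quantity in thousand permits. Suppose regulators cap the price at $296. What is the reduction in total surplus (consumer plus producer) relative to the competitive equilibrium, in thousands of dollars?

9072

In a free market, 1179 - 2P = 7P - 1701 gives the equilibrium P* = 320, Q* = 539.
Because the ceiling (296) lies below the market-clearing price, it is binding.
At P = 296: Qd = 1179 - 2·296 = 587 and Qs = 7·296 - 1701 = 371.
Quantity traded falls to 371. At Q = 371 the demand price is (1179 - 371)/2 = 404 and the supply price is (1701 + 371)/7 = 296.
Deadweight loss = ½ · (404 - 296) · (539 - 371) = ½ · 108 · 168 = 9072.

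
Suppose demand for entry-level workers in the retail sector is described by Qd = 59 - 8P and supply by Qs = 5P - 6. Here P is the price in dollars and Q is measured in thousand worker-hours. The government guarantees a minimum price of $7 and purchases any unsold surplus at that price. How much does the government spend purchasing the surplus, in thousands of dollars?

Without the control the market clears where 59 - 8P = 5P - 6, i.e. P* = 5 and Q* = 19.
Since 7 > 5, the floor is binding.
At P = 7: Qd = 59 - 8·7 = 3 and Qs = 5·7 - 6 = 29.
Surplus = Qs - Qd = 26.
Government expenditure = surplus × support price = 26 × 7 = 182.

182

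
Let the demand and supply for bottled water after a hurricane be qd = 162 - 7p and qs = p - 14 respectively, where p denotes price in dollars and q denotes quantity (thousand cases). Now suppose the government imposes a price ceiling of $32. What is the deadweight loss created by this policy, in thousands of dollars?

Without the control the market clears where 162 - 7p = p - 14, i.e. p* = 22 and q* = 8.
The ceiling of 32 is above the equilibrium price 22, so it is not binding; the market clears at p* = 22, q* = 8.
Since the control does not bind, no trades are prevented and deadweight loss is zero.

0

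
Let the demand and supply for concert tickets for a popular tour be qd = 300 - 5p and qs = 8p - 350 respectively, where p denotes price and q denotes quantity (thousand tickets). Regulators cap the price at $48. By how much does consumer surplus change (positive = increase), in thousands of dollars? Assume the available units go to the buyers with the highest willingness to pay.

42.4

Equilibrium: 300 - 5p = 8p - 350, so 650 = 13p and p* = 50, q* = 50.
The ceiling of 48 is below the equilibrium price 50, so it binds.
At p = 48: qd = 300 - 5·48 = 60 and qs = 8·48 - 350 = 34.
Consumer surplus without the control is ½ · (60 - 50) · 50 = 250.
With the ceiling, 34 units are sold at 48 (assume they go to the highest-value buyers). The demand price at q = 34 is 53.2, so CS = ½ · [(60 - 48) + (53.2 - 48)] · 34 = 292.4.
Change in consumer surplus = 292.4 - 250 = 42.4.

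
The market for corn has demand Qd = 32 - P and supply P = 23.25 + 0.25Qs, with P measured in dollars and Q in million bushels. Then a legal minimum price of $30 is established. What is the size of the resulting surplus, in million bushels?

25

Rearranging supply gives Qs = 4P - 93. Without the control the market clears where 32 - P = 4P - 93, i.e. P* = 25 and Q* = 7.
The floor of 30 is above the equilibrium price 25, so it binds.
At P = 30: Qd = 32 - 30 = 2 and Qs = 4·30 - 93 = 27.
Surplus = Qs - Qd = 27 - 2 = 25.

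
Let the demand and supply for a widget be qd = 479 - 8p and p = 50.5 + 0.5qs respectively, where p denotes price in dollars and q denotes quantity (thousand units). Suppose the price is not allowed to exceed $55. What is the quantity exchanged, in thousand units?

9

Rearranging supply gives qs = 2p - 101. In a free market, 479 - 8p = 2p - 101 gives the equilibrium p* = 58, q* = 15.
Since 55 < 58, the ceiling is binding.
At p = 55: qd = 479 - 8·55 = 39 and qs = 2·55 - 101 = 9.
The quantity actually transacted is the short side, supply: 9.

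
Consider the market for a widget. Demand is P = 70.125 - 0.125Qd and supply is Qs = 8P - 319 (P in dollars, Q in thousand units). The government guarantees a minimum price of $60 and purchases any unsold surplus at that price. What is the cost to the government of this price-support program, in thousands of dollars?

Rearranging demand gives Qd = 561 - 8P. In a free market, 561 - 8P = 8P - 319 gives the equilibrium P* = 55, Q* = 121.
Since 60 > 55, the floor is binding.
At P = 60: Qd = 561 - 8·60 = 81 and Qs = 8·60 - 319 = 161.
Surplus = Qs - Qd = 80.
Government expenditure = surplus × support price = 80 × 60 = 4800.

4800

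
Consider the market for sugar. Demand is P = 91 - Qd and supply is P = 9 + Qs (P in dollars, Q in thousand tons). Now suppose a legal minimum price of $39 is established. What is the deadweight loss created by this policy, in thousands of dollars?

0

Rearranging demand gives Qd = 91 - P; rearranging supply gives Qs = P - 9. Setting quantity demanded equal to quantity supplied, 91 - P = P - 9, gives P* = 50 and Q* = 41.
Since 39 is below P* = 50, the floor does not bind and the free-market outcome prevails.
Since the control does not bind, no trades are prevented and deadweight loss is zero.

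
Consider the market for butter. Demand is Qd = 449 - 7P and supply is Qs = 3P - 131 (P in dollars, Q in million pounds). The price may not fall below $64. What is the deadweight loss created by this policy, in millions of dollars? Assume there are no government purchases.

420

Equilibrium: 449 - 7P = 3P - 131, so 580 = 10P and P* = 58, Q* = 43.
The floor of 64 is above the equilibrium price 58, so it binds.
At P = 64: Qd = 449 - 7·64 = 1 and Qs = 3·64 - 131 = 61.
Quantity traded falls to 1. At Q = 1 the demand price is (449 - 1)/7 = 64 and the supply price is (131 + 1)/3 = 44.
Deadweight loss = ½ · (64 - 44) · (43 - 1) = ½ · 20 · 42 = 420.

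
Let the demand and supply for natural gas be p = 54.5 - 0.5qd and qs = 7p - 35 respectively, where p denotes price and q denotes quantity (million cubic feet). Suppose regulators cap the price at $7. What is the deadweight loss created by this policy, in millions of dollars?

1275.75

Rearranging demand gives qd = 109 - 2p. In a free market, 109 - 2p = 7p - 35 gives the equilibrium p* = 16, q* = 77.
Because the ceiling (7) lies below the market-clearing price, it is binding.
At p = 7: qd = 109 - 2·7 = 95 and qs = 7·7 - 35 = 14.
Quantity traded falls to 14. At q = 14 the demand price is (109 - 14)/2 = 47.5 and the supply price is (35 + 14)/7 = 7.
Deadweight loss = ½ · (47.5 - 7) · (77 - 14) = ½ · 40.5 · 63 = 1275.75.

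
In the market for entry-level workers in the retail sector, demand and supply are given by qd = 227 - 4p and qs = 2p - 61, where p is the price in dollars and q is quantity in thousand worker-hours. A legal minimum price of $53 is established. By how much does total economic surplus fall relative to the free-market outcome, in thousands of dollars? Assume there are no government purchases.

Without the control the market clears where 227 - 4p = 2p - 61, i.e. p* = 48 and q* = 35.
Because the floor (53) lies above the market-clearing price, it is binding.
At p = 53: qd = 227 - 4·53 = 15 and qs = 2·53 - 61 = 45.
Quantity traded falls to 15. At q = 15 the demand price is (227 - 15)/4 = 53 and the supply price is (61 + 15)/2 = 38.
Deadweight loss = ½ · (53 - 38) · (35 - 15) = ½ · 15 · 20 = 150.

150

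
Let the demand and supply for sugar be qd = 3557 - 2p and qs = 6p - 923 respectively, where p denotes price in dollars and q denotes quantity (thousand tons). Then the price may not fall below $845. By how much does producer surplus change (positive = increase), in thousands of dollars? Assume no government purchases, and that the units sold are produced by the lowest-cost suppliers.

505020

Setting quantity demanded equal to quantity supplied, 3557 - 2p = 6p - 923, gives p* = 560 and q* = 2437.
Since 845 > 560, the floor is binding.
At p = 845: qd = 3557 - 2·845 = 1867 and qs = 6·845 - 923 = 4147.
Producer surplus without the control is ½ · (560 - 923/6) · 2437 = 5938969/12.
With the floor, 1867 units are sold at 845. The supply price at q = 1867 is 465, so PS = ½ · [(845 - 923/6) + (845 - 465)] · 1867 = 11999209/12.
Change in producer surplus = 11999209/12 - 5938969/12 = 505020.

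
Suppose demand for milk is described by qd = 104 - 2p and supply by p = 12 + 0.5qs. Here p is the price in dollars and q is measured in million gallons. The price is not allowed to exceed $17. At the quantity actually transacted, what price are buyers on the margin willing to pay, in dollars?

Rearranging supply gives qs = 2p - 24. Equilibrium: 104 - 2p = 2p - 24, so 128 = 4p and p* = 32, q* = 40.
The ceiling of 17 is below the equilibrium price 32, so it binds.
At p = 17: qd = 104 - 2·17 = 70 and qs = 2·17 - 24 = 10.
Only 10 units reach the market. On the demand curve, the marginal buyer's willingness to pay at q = 10 is (104 - 10)/2 = 47.

47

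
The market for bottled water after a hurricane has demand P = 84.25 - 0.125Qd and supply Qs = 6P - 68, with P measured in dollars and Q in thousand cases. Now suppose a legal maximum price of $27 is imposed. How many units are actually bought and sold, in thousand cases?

94

Rearranging demand gives Qd = 674 - 8P. Setting quantity demanded equal to quantity supplied, 674 - 8P = 6P - 68, gives P* = 53 and Q* = 250.
Because the ceiling (27) lies below the market-clearing price, it is binding.
At P = 27: Qd = 674 - 8·27 = 458 and Qs = 6·27 - 68 = 94.
The quantity actually transacted is the short side, supply: 94.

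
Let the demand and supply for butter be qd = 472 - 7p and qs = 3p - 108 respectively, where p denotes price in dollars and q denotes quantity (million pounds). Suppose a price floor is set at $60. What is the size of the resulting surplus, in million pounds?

Equilibrium: 472 - 7p = 3p - 108, so 580 = 10p and p* = 58, q* = 66.
Because the floor (60) lies above the market-clearing price, it is binding.
At p = 60: qd = 472 - 7·60 = 52 and qs = 3·60 - 108 = 72.
Surplus = qs - qd = 72 - 52 = 20.

20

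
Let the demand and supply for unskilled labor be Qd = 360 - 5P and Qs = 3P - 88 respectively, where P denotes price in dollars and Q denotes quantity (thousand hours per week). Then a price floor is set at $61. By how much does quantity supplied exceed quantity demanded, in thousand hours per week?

40

Setting quantity demanded equal to quantity supplied, 360 - 5P = 3P - 88, gives P* = 56 and Q* = 80.
The floor of 61 is above the equilibrium price 56, so it binds.
At P = 61: Qd = 360 - 5·61 = 55 and Qs = 3·61 - 88 = 95.
Surplus = Qs - Qd = 95 - 55 = 40.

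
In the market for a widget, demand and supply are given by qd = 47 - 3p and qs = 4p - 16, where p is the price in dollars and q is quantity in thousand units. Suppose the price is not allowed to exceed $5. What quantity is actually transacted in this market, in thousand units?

4

Without the control the market clears where 47 - 3p = 4p - 16, i.e. p* = 9 and q* = 20.
Because the ceiling (5) lies below the market-clearing price, it is binding.
At p = 5: qd = 47 - 3·5 = 32 and qs = 4·5 - 16 = 4.
The quantity actually transacted is the short side, supply: 4.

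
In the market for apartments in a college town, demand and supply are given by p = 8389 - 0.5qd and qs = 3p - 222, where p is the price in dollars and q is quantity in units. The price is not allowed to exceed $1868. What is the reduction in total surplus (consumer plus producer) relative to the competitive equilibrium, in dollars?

Rearranging demand gives qd = 16778 - 2p. Setting quantity demanded equal to quantity supplied, 16778 - 2p = 3p - 222, gives p* = 3400 and q* = 9978.
The ceiling of 1868 is below the equilibrium price 3400, so it binds.
At p = 1868: qd = 16778 - 2·1868 = 13042 and qs = 3·1868 - 222 = 5382.
Quantity traded falls to 5382. At q = 5382 the demand price is (16778 - 5382)/2 = 5698 and the supply price is (222 + 5382)/3 = 1868.
Deadweight loss = ½ · (5698 - 1868) · (9978 - 5382) = ½ · 3830 · 4596 = 8801340.

8801340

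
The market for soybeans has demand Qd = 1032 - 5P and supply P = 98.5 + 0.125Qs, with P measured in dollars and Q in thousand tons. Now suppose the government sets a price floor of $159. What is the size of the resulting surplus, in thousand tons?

Rearranging supply gives Qs = 8P - 788. In a free market, 1032 - 5P = 8P - 788 gives the equilibrium P* = 140, Q* = 332.
Because the floor (159) lies above the market-clearing price, it is binding.
At P = 159: Qd = 1032 - 5·159 = 237 and Qs = 8·159 - 788 = 484.
Surplus = Qs - Qd = 484 - 237 = 247.

247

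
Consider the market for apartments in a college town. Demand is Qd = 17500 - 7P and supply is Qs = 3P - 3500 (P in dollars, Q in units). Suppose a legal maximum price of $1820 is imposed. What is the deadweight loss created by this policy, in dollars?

Equilibrium: 17500 - 7P = 3P - 3500, so 21000 = 10P and P* = 2100, Q* = 2800.
The ceiling of 1820 is below the equilibrium price 2100, so it binds.
At P = 1820: Qd = 17500 - 7·1820 = 4760 and Qs = 3·1820 - 3500 = 1960.
Quantity traded falls to 1960. At Q = 1960 the demand price is (17500 - 1960)/7 = 2220 and the supply price is (3500 + 1960)/3 = 1820.
Deadweight loss = ½ · (2220 - 1820) · (2800 - 1960) = ½ · 400 · 840 = 168000.

168000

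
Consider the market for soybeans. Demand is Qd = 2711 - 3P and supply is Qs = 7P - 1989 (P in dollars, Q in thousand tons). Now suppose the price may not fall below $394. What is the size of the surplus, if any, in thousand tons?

0

Without the control the market clears where 2711 - 3P = 7P - 1989, i.e. P* = 470 and Q* = 1301.
Since 394 is below P* = 470, the floor does not bind and the free-market outcome prevails.
Since the control does not bind, there is no surplus.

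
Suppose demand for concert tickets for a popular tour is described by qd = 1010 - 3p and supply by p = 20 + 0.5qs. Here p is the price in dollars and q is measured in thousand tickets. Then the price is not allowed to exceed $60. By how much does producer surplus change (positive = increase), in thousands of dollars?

-34500

Rearranging supply gives qs = 2p - 40. In a free market, 1010 - 3p = 2p - 40 gives the equilibrium p* = 210, q* = 380.
Since 60 < 210, the ceiling is binding.
At p = 60: qd = 1010 - 3·60 = 830 and qs = 2·60 - 40 = 80.
Producer surplus without the control is ½ · (210 - 20) · 380 = 36100.
With the ceiling, producers sell 80 units at 60, so PS = ½ · (60 - 20) · 80 = 1600.
Change in producer surplus = 1600 - 36100 = -34500.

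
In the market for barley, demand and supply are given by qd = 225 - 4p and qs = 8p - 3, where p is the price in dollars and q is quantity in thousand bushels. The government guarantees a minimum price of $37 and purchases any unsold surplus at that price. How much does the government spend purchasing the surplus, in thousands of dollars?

Without the control the market clears where 225 - 4p = 8p - 3, i.e. p* = 19 and q* = 149.
The floor of 37 is above the equilibrium price 19, so it binds.
At p = 37: qd = 225 - 4·37 = 77 and qs = 8·37 - 3 = 293.
Surplus = qs - qd = 216.
Government expenditure = surplus × support price = 216 × 37 = 7992.

7992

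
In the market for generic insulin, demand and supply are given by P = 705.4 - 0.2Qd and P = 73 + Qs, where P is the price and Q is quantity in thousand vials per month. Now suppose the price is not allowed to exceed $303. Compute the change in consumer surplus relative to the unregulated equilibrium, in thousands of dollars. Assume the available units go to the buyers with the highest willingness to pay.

Rearranging demand gives Qd = 3527 - 5P; rearranging supply gives Qs = P - 73. Setting quantity demanded equal to quantity supplied, 3527 - 5P = P - 73, gives P* = 600 and Q* = 527.
The ceiling of 303 is below the equilibrium price 600, so it binds.
At P = 303: Qd = 3527 - 5·303 = 2012 and Qs = 303 - 73 = 230.
Consumer surplus without the control is ½ · (705.4 - 600) · 527 = 27772.9.
With the ceiling, 230 units are sold at 303 (assume they go to the highest-value buyers). The demand price at Q = 230 is 659.4, so CS = ½ · [(705.4 - 303) + (659.4 - 303)] · 230 = 87262.
Change in consumer surplus = 87262 - 27772.9 = 59489.1.

59489.1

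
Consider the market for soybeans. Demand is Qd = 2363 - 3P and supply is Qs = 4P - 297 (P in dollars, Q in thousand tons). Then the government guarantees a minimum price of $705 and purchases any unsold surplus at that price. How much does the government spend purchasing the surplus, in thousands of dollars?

1603875

Setting quantity demanded equal to quantity supplied, 2363 - 3P = 4P - 297, gives P* = 380 and Q* = 1223.
Since 705 > 380, the floor is binding.
At P = 705: Qd = 2363 - 3·705 = 248 and Qs = 4·705 - 297 = 2523.
Surplus = Qs - Qd = 2275.
Government expenditure = surplus × support price = 2275 × 705 = 1603875.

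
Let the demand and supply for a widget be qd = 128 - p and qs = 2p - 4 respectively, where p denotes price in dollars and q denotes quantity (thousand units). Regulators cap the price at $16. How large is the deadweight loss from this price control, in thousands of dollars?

Equilibrium: 128 - p = 2p - 4, so 132 = 3p and p* = 44, q* = 84.
Because the ceiling (16) lies below the market-clearing price, it is binding.
At p = 16: qd = 128 - 16 = 112 and qs = 2·16 - 4 = 28.
Quantity traded falls to 28. At q = 28 the demand price is 128 - 28 = 100 and the supply price is (4 + 28)/2 = 16.
Deadweight loss = ½ · (100 - 16) · (84 - 28) = ½ · 84 · 56 = 2352.

2352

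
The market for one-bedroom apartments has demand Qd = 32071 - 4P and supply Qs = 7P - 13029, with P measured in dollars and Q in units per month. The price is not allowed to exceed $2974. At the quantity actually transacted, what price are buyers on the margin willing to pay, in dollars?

6070.5

In a free market, 32071 - 4P = 7P - 13029 gives the equilibrium P* = 4100, Q* = 15671.
Because the ceiling (2974) lies below the market-clearing price, it is binding.
At P = 2974: Qd = 32071 - 4·2974 = 20175 and Qs = 7·2974 - 13029 = 7789.
Only 7789 units reach the market. On the demand curve, the marginal buyer's willingness to pay at Q = 7789 is (32071 - 7789)/4 = 6070.5.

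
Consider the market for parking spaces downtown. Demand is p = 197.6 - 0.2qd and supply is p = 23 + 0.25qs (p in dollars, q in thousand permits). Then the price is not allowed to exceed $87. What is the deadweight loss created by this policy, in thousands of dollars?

3920.4

Rearranging demand gives qd = 988 - 5p; rearranging supply gives qs = 4p - 92. Without the control the market clears where 988 - 5p = 4p - 92, i.e. p* = 120 and q* = 388.
Since 87 < 120, the ceiling is binding.
At p = 87: qd = 988 - 5·87 = 553 and qs = 4·87 - 92 = 256.
Quantity traded falls to 256. At q = 256 the demand price is (988 - 256)/5 = 146.4 and the supply price is (92 + 256)/4 = 87.
Deadweight loss = ½ · (146.4 - 87) · (388 - 256) = ½ · 59.4 · 132 = 3920.4.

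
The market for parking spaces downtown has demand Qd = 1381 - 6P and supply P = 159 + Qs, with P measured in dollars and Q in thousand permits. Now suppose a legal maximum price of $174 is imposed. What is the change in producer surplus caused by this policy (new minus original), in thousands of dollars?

Rearranging supply gives Qs = P - 159. Setting quantity demanded equal to quantity supplied, 1381 - 6P = P - 159, gives P* = 220 and Q* = 61.
Since 174 < 220, the ceiling is binding.
At P = 174: Qd = 1381 - 6·174 = 337 and Qs = 174 - 159 = 15.
Producer surplus without the control is ½ · (220 - 159) · 61 = 1860.5.
With the ceiling, producers sell 15 units at 174, so PS = ½ · (174 - 159) · 15 = 112.5.
Change in producer surplus = 112.5 - 1860.5 = -1748.

-1748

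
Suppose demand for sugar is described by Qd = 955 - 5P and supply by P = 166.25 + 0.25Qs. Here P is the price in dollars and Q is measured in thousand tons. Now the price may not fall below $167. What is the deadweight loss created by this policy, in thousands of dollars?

Rearranging supply gives Qs = 4P - 665. Equilibrium: 955 - 5P = 4P - 665, so 1620 = 9P and P* = 180, Q* = 55.
Since 167 is below P* = 180, the floor does not bind and the free-market outcome prevails.
Since the control does not bind, no trades are prevented and deadweight loss is zero.

0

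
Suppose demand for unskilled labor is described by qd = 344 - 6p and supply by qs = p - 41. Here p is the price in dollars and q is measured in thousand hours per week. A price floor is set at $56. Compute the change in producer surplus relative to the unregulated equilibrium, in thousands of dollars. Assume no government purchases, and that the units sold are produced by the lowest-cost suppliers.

-10

Setting quantity demanded equal to quantity supplied, 344 - 6p = p - 41, gives p* = 55 and q* = 14.
Because the floor (56) lies above the market-clearing price, it is binding.
At p = 56: qd = 344 - 6·56 = 8 and qs = 56 - 41 = 15.
Producer surplus without the control is ½ · (55 - 41) · 14 = 98.
With the floor, 8 units are sold at 56. The supply price at q = 8 is 49, so PS = ½ · [(56 - 41) + (56 - 49)] · 8 = 88.
Change in producer surplus = 88 - 98 = -10.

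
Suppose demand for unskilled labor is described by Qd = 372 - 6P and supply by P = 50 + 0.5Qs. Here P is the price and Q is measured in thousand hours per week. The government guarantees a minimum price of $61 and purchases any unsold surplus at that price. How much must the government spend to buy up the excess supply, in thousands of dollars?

976

Rearranging supply gives Qs = 2P - 100. In a free market, 372 - 6P = 2P - 100 gives the equilibrium P* = 59, Q* = 18.
The floor of 61 is above the equilibrium price 59, so it binds.
At P = 61: Qd = 372 - 6·61 = 6 and Qs = 2·61 - 100 = 22.
Surplus = Qs - Qd = 16.
Government expenditure = surplus × support price = 16 × 61 = 976.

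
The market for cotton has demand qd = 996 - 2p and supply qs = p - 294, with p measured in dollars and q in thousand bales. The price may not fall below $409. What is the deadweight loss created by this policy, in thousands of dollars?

Equilibrium: 996 - 2p = p - 294, so 1290 = 3p and p* = 430, q* = 136.
The floor of 409 is below the equilibrium price 430, so it is not binding; the market clears at p* = 430, q* = 136.
Since the control does not bind, no trades are prevented and deadweight loss is zero.

0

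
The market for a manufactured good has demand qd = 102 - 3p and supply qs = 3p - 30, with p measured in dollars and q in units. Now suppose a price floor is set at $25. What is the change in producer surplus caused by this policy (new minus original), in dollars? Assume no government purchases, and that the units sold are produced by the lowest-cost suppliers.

Without the control the market clears where 102 - 3p = 3p - 30, i.e. p* = 22 and q* = 36.
The floor of 25 is above the equilibrium price 22, so it binds.
At p = 25: qd = 102 - 3·25 = 27 and qs = 3·25 - 30 = 45.
Producer surplus without the control is ½ · (22 - 10) · 36 = 216.
With the floor, 27 units are sold at 25. The supply price at q = 27 is 19, so PS = ½ · [(25 - 10) + (25 - 19)] · 27 = 283.5.
Change in producer surplus = 283.5 - 216 = 67.5.

67.5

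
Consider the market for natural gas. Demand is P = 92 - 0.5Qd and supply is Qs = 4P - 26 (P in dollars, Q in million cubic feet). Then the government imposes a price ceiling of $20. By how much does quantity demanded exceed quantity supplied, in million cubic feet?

90

Rearranging demand gives Qd = 184 - 2P. In a free market, 184 - 2P = 4P - 26 gives the equilibrium P* = 35, Q* = 114.
Because the ceiling (20) lies below the market-clearing price, it is binding.
At P = 20: Qd = 184 - 2·20 = 144 and Qs = 4·20 - 26 = 54.
Shortage = Qd - Qs = 144 - 54 = 90.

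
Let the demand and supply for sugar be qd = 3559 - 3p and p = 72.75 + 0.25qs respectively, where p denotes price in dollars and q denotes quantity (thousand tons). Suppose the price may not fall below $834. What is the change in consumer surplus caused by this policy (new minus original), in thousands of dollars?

-421172

Rearranging supply gives qs = 4p - 291. In a free market, 3559 - 3p = 4p - 291 gives the equilibrium p* = 550, q* = 1909.
Since 834 > 550, the floor is binding.
At p = 834: qd = 3559 - 3·834 = 1057 and qs = 4·834 - 291 = 3045.
Consumer surplus without the control is ½ · (3559/3 - 550) · 1909 = 3644281/6.
With the floor, consumers buy 1057 units at 834, so CS = ½ · (3559/3 - 834) · 1057 = 1117249/6.
Change in consumer surplus = 1117249/6 - 3644281/6 = -421172.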